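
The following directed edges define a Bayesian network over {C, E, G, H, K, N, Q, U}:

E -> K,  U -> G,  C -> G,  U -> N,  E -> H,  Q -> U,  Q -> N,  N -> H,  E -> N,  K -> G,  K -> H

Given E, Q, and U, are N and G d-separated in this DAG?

Yes — N and G are d-separated given {E, Q, U}.

We examine all 6 paths between N and G:
Path 1: N ← Q → U → G
  Q is a fork here and Q is conditioned on, so the path is blocked at Q.
Path 2: N ← E → K → G
  E is a fork here and E is conditioned on, so the path is blocked at E.
Path 3: N ← E → H ← K → G
  E is a fork here and E is conditioned on, so the path is blocked at E.
Path 4: N ← U → G
  U is a fork here and U is conditioned on, so the path is blocked at U.
Path 5: N → H ← K → G
  H is a collider here and neither H nor any of its descendants is conditioned on, so the collider stays closed — the path is blocked at H.
Path 6: N → H ← E → K → G
  H is a collider here and neither H nor any of its descendants is conditioned on, so the collider stays closed — the path is blocked at H.
Every path is blocked, so N and G are d-separated given {E, Q, U}.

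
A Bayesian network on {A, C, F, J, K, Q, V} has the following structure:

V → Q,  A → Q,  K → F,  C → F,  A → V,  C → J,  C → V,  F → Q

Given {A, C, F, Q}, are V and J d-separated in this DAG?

There are 3 undirected paths between V and J; checking each against the conditioning set {A, C, F, Q}:
Path 1: V ← A → Q ← F ← C → J
  A is a fork here and A is conditioned on, so the path is blocked at A.
Path 2: V ← C → J
  C is a fork here and C is conditioned on, so the path is blocked at C.
Path 3: V → Q ← F ← C → J
  F is a chain here and F is conditioned on, so the path is blocked at F.
Since every path is blocked, d-separation holds.

Yes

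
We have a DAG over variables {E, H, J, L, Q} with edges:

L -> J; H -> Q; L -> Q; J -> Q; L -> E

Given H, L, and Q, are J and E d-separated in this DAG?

Yes

We examine all 2 paths between J and E:
Path 1: J → Q ← L → E
  L is a fork here and L is conditioned on, so the path is blocked at L.
Path 2: J ← L → E
  L is a fork here and L is conditioned on, so the path is blocked at L.
Since every path is blocked, d-separation holds.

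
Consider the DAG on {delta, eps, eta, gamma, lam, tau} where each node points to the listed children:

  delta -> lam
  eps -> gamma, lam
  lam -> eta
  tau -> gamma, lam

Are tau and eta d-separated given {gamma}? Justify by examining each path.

No

2 paths connect tau and eta; each must be blocked for d-separation to hold:
  1. tau → gamma ← eps → lam → eta — gamma:collider[open]; eps:fork[open]; lam:chain[open] ⇒ active
  2. tau → lam → eta — lam:chain[open] ⇒ active
Because an active path exists, tau and eta are not d-separated.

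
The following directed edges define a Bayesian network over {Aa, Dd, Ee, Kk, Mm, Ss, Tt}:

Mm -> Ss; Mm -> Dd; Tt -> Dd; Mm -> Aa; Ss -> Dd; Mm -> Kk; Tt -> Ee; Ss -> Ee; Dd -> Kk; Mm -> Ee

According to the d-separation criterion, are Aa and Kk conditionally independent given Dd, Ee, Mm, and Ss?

Yes — Aa and Kk are d-separated given {Dd, Ee, Mm, Ss}.

Enumerating the 6 paths from Aa to Kk and testing each for blocking by {Dd, Ee, Mm, Ss}:
Path 1: Aa ← Mm → Ee ← Tt → Dd → Kk
  Mm is a fork here and Mm is conditioned on, so the path is blocked at Mm.
Path 2: Aa ← Mm → Ee ← Ss → Dd → Kk
  Mm is a fork here and Mm is conditioned on, so the path is blocked at Mm.
Path 3: Aa ← Mm → Kk
  Mm is a fork here and Mm is conditioned on, so the path is blocked at Mm.
Path 4: Aa ← Mm → Dd → Kk
  Mm is a fork here and Mm is conditioned on, so the path is blocked at Mm.
Path 5: Aa ← Mm → Ss → Ee ← Tt → Dd → Kk
  Mm is a fork here and Mm is conditioned on, so the path is blocked at Mm.
Path 6: Aa ← Mm → Ss → Dd → Kk
  Mm is a fork here and Mm is conditioned on, so the path is blocked at Mm.
Every path is blocked, so Aa and Kk are d-separated given {Dd, Ee, Mm, Ss}.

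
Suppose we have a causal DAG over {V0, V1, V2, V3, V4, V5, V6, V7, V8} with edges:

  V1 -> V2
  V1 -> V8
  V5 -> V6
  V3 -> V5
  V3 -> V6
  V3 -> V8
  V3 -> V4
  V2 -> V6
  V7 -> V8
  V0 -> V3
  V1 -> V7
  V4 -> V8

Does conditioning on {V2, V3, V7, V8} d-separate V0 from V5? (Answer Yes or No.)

We examine all 6 paths between V0 and V5:
Path 1: V0 → V3 → V6 ← V5
  V3 is a chain here and V3 is conditioned on, so the path is blocked at V3.
Path 2: V0 → V3 → V5
  V3 is a chain here and V3 is conditioned on, so the path is blocked at V3.
Path 3: V0 → V3 → V4 → V8 ← V1 → V2 → V6 ← V5
  V3 is a chain here and V3 is conditioned on, so the path is blocked at V3.
Path 4: V0 → V3 → V4 → V8 ← V7 ← V1 → V2 → V6 ← V5
  V3 is a chain here and V3 is conditioned on, so the path is blocked at V3.
Path 5: V0 → V3 → V8 ← V1 → V2 → V6 ← V5
  V3 is a chain here and V3 is conditioned on, so the path is blocked at V3.
Path 6: V0 → V3 → V8 ← V7 ← V1 → V2 → V6 ← V5
  V3 is a chain here and V3 is conditioned on, so the path is blocked at V3.
Every path is blocked, so V0 and V5 are d-separated given {V2, V3, V7, V8}.

Yes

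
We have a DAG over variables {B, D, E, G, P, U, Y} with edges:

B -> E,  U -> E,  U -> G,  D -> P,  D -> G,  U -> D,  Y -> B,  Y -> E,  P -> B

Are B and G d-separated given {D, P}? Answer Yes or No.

6 paths connect B and G; each must be blocked for d-separation to hold:
Path 1: B ← P ← D ← U → G
  P is a chain here and P is conditioned on, so the path is blocked at P.
Path 2: B ← P ← D → G
  P is a chain here and P is conditioned on, so the path is blocked at P.
Path 3: B → E ← U → G
  E is a collider here and neither E nor any of its descendants is conditioned on, so the collider stays closed — the path is blocked at E.
Path 4: B → E ← U → D → G
  E is a collider here and neither E nor any of its descendants is conditioned on, so the collider stays closed — the path is blocked at E.
Path 5: B ← Y → E ← U → G
  E is a collider here and neither E nor any of its descendants is conditioned on, so the collider stays closed — the path is blocked at E.
Path 6: B ← Y → E ← U → D → G
  E is a collider here and neither E nor any of its descendants is conditioned on, so the collider stays closed — the path is blocked at E.
All paths are blocked; B ⊥ G | {D, P} holds.

Yes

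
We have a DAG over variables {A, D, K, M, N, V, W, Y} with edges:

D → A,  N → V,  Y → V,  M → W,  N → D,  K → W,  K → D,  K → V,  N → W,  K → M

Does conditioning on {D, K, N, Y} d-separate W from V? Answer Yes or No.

Yes

We examine all 6 paths between W and V:
Path 1: W ← K → V
  K is a fork here and K is conditioned on, so the path is blocked at K.
Path 2: W ← K → D ← N → V
  K is a fork here and K is conditioned on, so the path is blocked at K.
Path 3: W ← M ← K → V
  K is a fork here and K is conditioned on, so the path is blocked at K.
Path 4: W ← M ← K → D ← N → V
  K is a fork here and K is conditioned on, so the path is blocked at K.
Path 5: W ← N → V
  N is a fork here and N is conditioned on, so the path is blocked at N.
Path 6: W ← N → D ← K → V
  N is a fork here and N is conditioned on, so the path is blocked at N.
Every path is blocked, so W and V are d-separated given {D, K, N, Y}.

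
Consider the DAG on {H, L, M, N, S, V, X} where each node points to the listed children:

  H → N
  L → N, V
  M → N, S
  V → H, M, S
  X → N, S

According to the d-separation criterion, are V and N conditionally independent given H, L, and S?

No

There are 6 undirected paths between V and N; checking each against the conditioning set {H, L, S}:
Path 1: V → H → N
  H is a chain here and H is conditioned on, so the path is blocked at H.
Path 2: V → S ← M → N
  S is a collider and S is conditioned on, which opens it; M is a fork and M is not conditioned on — no node blocks this path, so it is active.
Path 3: V → S ← X → N
  S is a collider and S is conditioned on, which opens it; X is a fork and X is not conditioned on — no node blocks this path, so it is active.
Path 4: V → M → N
  M is a chain and M is not conditioned on — no node blocks this path, so it is active.
Path 5: V → M → S ← X → N
  M is a chain and M is not conditioned on; S is a collider and S is conditioned on, which opens it; X is a fork and X is not conditioned on — no node blocks this path, so it is active.
Path 6: V ← L → N
  L is a fork here and L is conditioned on, so the path is blocked at L.
Since the path V → S ← M → N is active, V and N are not d-separated given {H, L, S}.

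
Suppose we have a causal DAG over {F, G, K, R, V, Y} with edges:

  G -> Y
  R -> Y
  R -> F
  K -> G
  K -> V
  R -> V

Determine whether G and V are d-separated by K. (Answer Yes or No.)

Yes — G and V are d-separated given {K}.

Enumerating the 2 paths from G to V and testing each for blocking by {K}:
  1. G ← K → V — K:fork[blocks] ⇒ blocked
  2. G → Y ← R → V — Y:collider[blocks]; R:fork[open] ⇒ blocked
Since every path is blocked, d-separation holds.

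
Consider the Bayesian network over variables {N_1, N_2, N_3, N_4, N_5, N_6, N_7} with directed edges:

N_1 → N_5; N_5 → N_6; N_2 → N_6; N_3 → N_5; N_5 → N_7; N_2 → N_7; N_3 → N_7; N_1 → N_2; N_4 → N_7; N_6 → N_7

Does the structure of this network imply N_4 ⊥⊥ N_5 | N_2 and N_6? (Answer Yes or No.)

6 paths connect N_4 and N_5; each must be blocked for d-separation to hold:
  1. N_4 → N_7 ← N_6 ← N_5 — N_7:collider[blocks]; N_6:chain[blocks] ⇒ blocked
  2. N_4 → N_7 ← N_6 ← N_2 ← N_1 → N_5 — N_7:collider[blocks]; N_6:chain[blocks]; N_2:chain[blocks]; N_1:fork[open] ⇒ blocked
  3. N_4 → N_7 ← N_3 → N_5 — N_7:collider[blocks]; N_3:fork[open] ⇒ blocked
  4. N_4 → N_7 ← N_5 — N_7:collider[blocks] ⇒ blocked
  5. N_4 → N_7 ← N_2 → N_6 ← N_5 — N_7:collider[blocks]; N_2:fork[blocks]; N_6:collider[open] ⇒ blocked
  6. N_4 → N_7 ← N_2 ← N_1 → N_5 — N_7:collider[blocks]; N_2:chain[blocks]; N_1:fork[open] ⇒ blocked
Since every path is blocked, d-separation holds.

Yes — N_4 and N_5 are d-separated given {N_2, N_6}.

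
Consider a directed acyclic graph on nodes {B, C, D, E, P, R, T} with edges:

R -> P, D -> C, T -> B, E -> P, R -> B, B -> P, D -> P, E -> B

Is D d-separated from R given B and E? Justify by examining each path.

Enumerating the 3 paths from D to R and testing each for blocking by {B, E}:
  1. D → P ← R — P:collider[blocks] ⇒ blocked
  2. D → P ← E → B ← R — P:collider[blocks]; E:fork[blocks]; B:collider[open] ⇒ blocked
  3. D → P ← B ← R — P:collider[blocks]; B:chain[blocks] ⇒ blocked
Every path is blocked, so D and R are d-separated given {B, E}.

Yes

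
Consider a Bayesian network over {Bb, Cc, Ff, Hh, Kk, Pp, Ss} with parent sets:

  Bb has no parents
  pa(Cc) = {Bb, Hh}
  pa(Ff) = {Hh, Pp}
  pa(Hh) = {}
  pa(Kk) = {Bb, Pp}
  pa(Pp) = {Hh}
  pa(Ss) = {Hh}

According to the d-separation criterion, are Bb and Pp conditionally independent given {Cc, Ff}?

3 paths connect Bb and Pp; each must be blocked for d-separation to hold:
  1. Bb → Cc ← Hh → Pp — Cc:collider[open]; Hh:fork[open] ⇒ active
  2. Bb → Cc ← Hh → Ff ← Pp — Cc:collider[open]; Hh:fork[open]; Ff:collider[open] ⇒ active
  3. Bb → Kk ← Pp — Kk:collider[blocks] ⇒ blocked
Since the path Bb → Cc ← Hh → Pp is active, Bb and Pp are not d-separated given {Cc, Ff}.

No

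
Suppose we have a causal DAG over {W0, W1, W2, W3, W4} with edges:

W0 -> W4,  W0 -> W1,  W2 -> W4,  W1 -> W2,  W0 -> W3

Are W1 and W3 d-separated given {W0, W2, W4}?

Yes

There are 2 undirected paths between W1 and W3; checking each against the conditioning set {W0, W2, W4}:
Path 1: W1 ← W0 → W3
  W0 is a fork here and W0 is conditioned on, so the path is blocked at W0.
Path 2: W1 → W2 → W4 ← W0 → W3
  W2 is a chain here and W2 is conditioned on, so the path is blocked at W2.
Every path is blocked, so W1 and W3 are d-separated given {W0, W2, W4}.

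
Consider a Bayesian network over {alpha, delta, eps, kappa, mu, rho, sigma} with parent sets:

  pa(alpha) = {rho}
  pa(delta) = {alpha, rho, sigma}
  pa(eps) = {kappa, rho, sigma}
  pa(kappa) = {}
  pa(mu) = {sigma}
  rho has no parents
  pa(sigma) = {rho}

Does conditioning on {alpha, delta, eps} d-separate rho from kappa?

There are 4 undirected paths between rho and kappa; checking each against the conditioning set {alpha, delta, eps}:
Path 1: rho → eps ← kappa
  eps is a collider and eps is conditioned on, which opens it — no node blocks this path, so it is active.
Path 2: rho → sigma → eps ← kappa
  sigma is a chain and sigma is not conditioned on; eps is a collider and eps is conditioned on, which opens it — no node blocks this path, so it is active.
Path 3: rho → delta ← sigma → eps ← kappa
  delta is a collider and delta is conditioned on, which opens it; sigma is a fork and sigma is not conditioned on; eps is a collider and eps is conditioned on, which opens it — no node blocks this path, so it is active.
Path 4: rho → alpha → delta ← sigma → eps ← kappa
  alpha is a chain here and alpha is conditioned on, so the path is blocked at alpha.
At least one path is unblocked, so d-separation fails.

No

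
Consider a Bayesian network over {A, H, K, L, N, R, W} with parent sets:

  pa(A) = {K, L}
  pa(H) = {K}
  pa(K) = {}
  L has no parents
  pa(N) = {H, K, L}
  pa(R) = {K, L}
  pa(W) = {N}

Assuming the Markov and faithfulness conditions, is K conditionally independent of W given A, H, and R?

No — K and W are not d-separated given {A, H, R}.

There are 4 undirected paths between K and W; checking each against the conditioning set {A, H, R}:
Path 1: K → H → N → W
  H is a chain here and H is conditioned on, so the path is blocked at H.
Path 2: K → R ← L → N → W
  R is a collider and R is conditioned on, which opens it; L is a fork and L is not conditioned on; N is a chain and N is not conditioned on — no node blocks this path, so it is active.
Path 3: K → N → W
  N is a chain and N is not conditioned on — no node blocks this path, so it is active.
Path 4: K → A ← L → N → W
  A is a collider and A is conditioned on, which opens it; L is a fork and L is not conditioned on; N is a chain and N is not conditioned on — no node blocks this path, so it is active.
Because an active path exists, K and W are not d-separated.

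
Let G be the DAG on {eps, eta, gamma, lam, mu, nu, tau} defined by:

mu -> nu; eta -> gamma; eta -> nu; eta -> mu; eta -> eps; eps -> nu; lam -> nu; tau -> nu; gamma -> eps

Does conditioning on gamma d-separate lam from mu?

We examine all 4 paths between lam and mu:
Path 1: lam → nu ← eta → mu
  nu is a collider here and neither nu nor any of its descendants is conditioned on, so the collider stays closed — the path is blocked at nu.
Path 2: lam → nu ← eps ← eta → mu
  nu is a collider here and neither nu nor any of its descendants is conditioned on, so the collider stays closed — the path is blocked at nu.
Path 3: lam → nu ← eps ← gamma ← eta → mu
  nu is a collider here and neither nu nor any of its descendants is conditioned on, so the collider stays closed — the path is blocked at nu.
Path 4: lam → nu ← mu
  nu is a collider here and neither nu nor any of its descendants is conditioned on, so the collider stays closed — the path is blocked at nu.
All paths are blocked; lam ⊥ mu | {gamma} holds.

Yes — lam and mu are d-separated given {gamma}.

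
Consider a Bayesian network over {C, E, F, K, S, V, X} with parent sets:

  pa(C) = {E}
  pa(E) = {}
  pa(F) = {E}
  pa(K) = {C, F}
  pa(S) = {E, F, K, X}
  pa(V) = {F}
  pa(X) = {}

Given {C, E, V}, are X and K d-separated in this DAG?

Yes — X and K are d-separated given {C, E, V}.

5 paths connect X and K; each must be blocked for d-separation to hold:
Path 1: X → S ← F ← E → C → K
  S is a collider here and neither S nor any of its descendants is conditioned on, so the collider stays closed — the path is blocked at S.
Path 2: X → S ← F → K
  S is a collider here and neither S nor any of its descendants is conditioned on, so the collider stays closed — the path is blocked at S.
Path 3: X → S ← E → F → K
  S is a collider here and neither S nor any of its descendants is conditioned on, so the collider stays closed — the path is blocked at S.
Path 4: X → S ← E → C → K
  S is a collider here and neither S nor any of its descendants is conditioned on, so the collider stays closed — the path is blocked at S.
Path 5: X → S ← K
  S is a collider here and neither S nor any of its descendants is conditioned on, so the collider stays closed — the path is blocked at S.
All paths are blocked; X ⊥ K | {C, E, V} holds.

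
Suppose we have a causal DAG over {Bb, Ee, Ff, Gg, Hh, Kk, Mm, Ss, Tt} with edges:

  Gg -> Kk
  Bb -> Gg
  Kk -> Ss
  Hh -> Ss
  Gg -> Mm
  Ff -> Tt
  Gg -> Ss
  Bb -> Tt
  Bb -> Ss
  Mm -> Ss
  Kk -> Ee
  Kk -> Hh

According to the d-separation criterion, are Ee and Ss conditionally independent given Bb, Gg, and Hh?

There are 5 undirected paths between Ee and Ss; checking each against the conditioning set {Bb, Gg, Hh}:
Path 1: Ee ← Kk → Hh → Ss
  Hh is a chain here and Hh is conditioned on, so the path is blocked at Hh.
Path 2: Ee ← Kk → Ss
  Kk is a fork and Kk is not conditioned on — no node blocks this path, so it is active.
Path 3: Ee ← Kk ← Gg ← Bb → Ss
  Gg is a chain here and Gg is conditioned on, so the path is blocked at Gg.
Path 4: Ee ← Kk ← Gg → Ss
  Gg is a fork here and Gg is conditioned on, so the path is blocked at Gg.
Path 5: Ee ← Kk ← Gg → Mm → Ss
  Gg is a fork here and Gg is conditioned on, so the path is blocked at Gg.
Since the path Ee ← Kk → Ss is active, Ee and Ss are not d-separated given {Bb, Gg, Hh}.

No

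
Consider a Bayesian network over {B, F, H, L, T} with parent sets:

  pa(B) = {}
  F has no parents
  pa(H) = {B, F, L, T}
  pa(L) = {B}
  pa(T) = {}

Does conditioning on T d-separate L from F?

We examine all 2 paths between L and F:
Path 1: L → H ← F
  H is a collider here and neither H nor any of its descendants is conditioned on, so the collider stays closed — the path is blocked at H.
Path 2: L ← B → H ← F
  H is a collider here and neither H nor any of its descendants is conditioned on, so the collider stays closed — the path is blocked at H.
Every path is blocked, so L and F are d-separated given {T}.

Yes — L and F are d-separated given {T}.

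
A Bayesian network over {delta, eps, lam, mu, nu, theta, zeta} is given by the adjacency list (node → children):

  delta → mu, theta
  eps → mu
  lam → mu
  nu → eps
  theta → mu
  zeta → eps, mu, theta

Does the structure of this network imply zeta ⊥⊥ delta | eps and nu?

Yes

Enumerating the 6 paths from zeta to delta and testing each for blocking by {eps, nu}:
  1. zeta → eps → mu ← theta ← delta — eps:chain[blocks]; mu:collider[blocks]; theta:chain[open] ⇒ blocked
  2. zeta → eps → mu ← delta — eps:chain[blocks]; mu:collider[blocks] ⇒ blocked
  3. zeta → mu ← theta ← delta — mu:collider[blocks]; theta:chain[open] ⇒ blocked
  4. zeta → mu ← delta — mu:collider[blocks] ⇒ blocked
  5. zeta → theta → mu ← delta — theta:chain[open]; mu:collider[blocks] ⇒ blocked
  6. zeta → theta ← delta — theta:collider[blocks] ⇒ blocked
Every path is blocked, so zeta and delta are d-separated given {eps, nu}.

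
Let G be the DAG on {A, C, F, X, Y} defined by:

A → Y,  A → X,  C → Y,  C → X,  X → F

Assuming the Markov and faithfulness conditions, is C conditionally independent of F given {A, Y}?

No

We examine all 2 paths between C and F:
Path 1: C → X → F
  X is a chain and X is not conditioned on — no node blocks this path, so it is active.
Path 2: C → Y ← A → X → F
  A is a fork here and A is conditioned on, so the path is blocked at A.
At least one path is unblocked, so d-separation fails.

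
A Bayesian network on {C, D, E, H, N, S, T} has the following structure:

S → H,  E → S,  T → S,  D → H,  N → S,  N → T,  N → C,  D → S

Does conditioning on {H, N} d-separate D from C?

There are 4 undirected paths between D and C; checking each against the conditioning set {H, N}:
Path 1: D → S ← T ← N → C
  N is a fork here and N is conditioned on, so the path is blocked at N.
Path 2: D → S ← N → C
  N is a fork here and N is conditioned on, so the path is blocked at N.
Path 3: D → H ← S ← T ← N → C
  N is a fork here and N is conditioned on, so the path is blocked at N.
Path 4: D → H ← S ← N → C
  N is a fork here and N is conditioned on, so the path is blocked at N.
All paths are blocked; D ⊥ C | {H, N} holds.

Yes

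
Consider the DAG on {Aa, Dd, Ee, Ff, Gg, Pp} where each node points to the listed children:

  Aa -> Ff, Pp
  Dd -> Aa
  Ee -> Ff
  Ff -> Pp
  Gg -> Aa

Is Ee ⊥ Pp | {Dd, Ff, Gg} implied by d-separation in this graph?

No

2 paths connect Ee and Pp; each must be blocked for d-separation to hold:
Path 1: Ee → Ff → Pp
  Ff is a chain here and Ff is conditioned on, so the path is blocked at Ff.
Path 2: Ee → Ff ← Aa → Pp
  Ff is a collider and Ff is conditioned on, which opens it; Aa is a fork and Aa is not conditioned on — no node blocks this path, so it is active.
Because an active path exists, Ee and Pp are not d-separated.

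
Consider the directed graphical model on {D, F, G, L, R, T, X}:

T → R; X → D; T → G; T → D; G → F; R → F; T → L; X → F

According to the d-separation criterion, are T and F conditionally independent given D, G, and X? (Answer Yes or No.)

No — T and F are not d-separated given {D, G, X}.

Enumerating the 3 paths from T to F and testing each for blocking by {D, G, X}:
  1. T → G → F — G:chain[blocks] ⇒ blocked
  2. T → R → F — R:chain[open] ⇒ active
  3. T → D ← X → F — D:collider[open]; X:fork[blocks] ⇒ blocked
At least one path is unblocked, so d-separation fails.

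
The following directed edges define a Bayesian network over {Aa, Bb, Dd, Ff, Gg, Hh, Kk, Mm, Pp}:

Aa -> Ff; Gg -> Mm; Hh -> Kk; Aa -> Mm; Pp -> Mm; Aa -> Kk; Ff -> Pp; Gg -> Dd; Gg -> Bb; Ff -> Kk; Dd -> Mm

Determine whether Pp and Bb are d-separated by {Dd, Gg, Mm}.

Yes

We examine all 6 paths between Pp and Bb:
  1. Pp → Mm ← Dd ← Gg → Bb — Mm:collider[open]; Dd:chain[blocks]; Gg:fork[blocks] ⇒ blocked
  2. Pp → Mm ← Gg → Bb — Mm:collider[open]; Gg:fork[blocks] ⇒ blocked
  3. Pp ← Ff → Kk ← Aa → Mm ← Dd ← Gg → Bb — Ff:fork[open]; Kk:collider[blocks]; Aa:fork[open]; Mm:collider[open]; Dd:chain[blocks]; Gg:fork[blocks] ⇒ blocked
  4. Pp ← Ff → Kk ← Aa → Mm ← Gg → Bb — Ff:fork[open]; Kk:collider[blocks]; Aa:fork[open]; Mm:collider[open]; Gg:fork[blocks] ⇒ blocked
  5. Pp ← Ff ← Aa → Mm ← Dd ← Gg → Bb — Ff:chain[open]; Aa:fork[open]; Mm:collider[open]; Dd:chain[blocks]; Gg:fork[blocks] ⇒ blocked
  6. Pp ← Ff ← Aa → Mm ← Gg → Bb — Ff:chain[open]; Aa:fork[open]; Mm:collider[open]; Gg:fork[blocks] ⇒ blocked
Every path is blocked, so Pp and Bb are d-separated given {Dd, Gg, Mm}.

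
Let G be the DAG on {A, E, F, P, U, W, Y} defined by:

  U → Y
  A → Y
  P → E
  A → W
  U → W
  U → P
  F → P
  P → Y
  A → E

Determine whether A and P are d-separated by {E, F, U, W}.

No

Enumerating the 5 paths from A to P and testing each for blocking by {E, F, U, W}:
Path 1: A → Y ← P
  Y is a collider here and neither Y nor any of its descendants is conditioned on, so the collider stays closed — the path is blocked at Y.
Path 2: A → Y ← U → P
  Y is a collider here and neither Y nor any of its descendants is conditioned on, so the collider stays closed — the path is blocked at Y.
Path 3: A → W ← U → Y ← P
  U is a fork here and U is conditioned on, so the path is blocked at U.
Path 4: A → W ← U → P
  U is a fork here and U is conditioned on, so the path is blocked at U.
Path 5: A → E ← P
  E is a collider and E is conditioned on, which opens it — no node blocks this path, so it is active.
At least one path is unblocked, so d-separation fails.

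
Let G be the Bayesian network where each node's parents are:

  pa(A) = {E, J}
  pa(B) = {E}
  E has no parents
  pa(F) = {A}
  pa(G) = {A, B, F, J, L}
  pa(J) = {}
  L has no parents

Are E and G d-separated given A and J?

4 paths connect E and G; each must be blocked for d-separation to hold:
  1. E → B → G — B:chain[open] ⇒ active
  2. E → A ← J → G — A:collider[open]; J:fork[blocks] ⇒ blocked
  3. E → A → F → G — A:chain[blocks]; F:chain[open] ⇒ blocked
  4. E → A → G — A:chain[blocks] ⇒ blocked
At least one path is unblocked, so d-separation fails.

No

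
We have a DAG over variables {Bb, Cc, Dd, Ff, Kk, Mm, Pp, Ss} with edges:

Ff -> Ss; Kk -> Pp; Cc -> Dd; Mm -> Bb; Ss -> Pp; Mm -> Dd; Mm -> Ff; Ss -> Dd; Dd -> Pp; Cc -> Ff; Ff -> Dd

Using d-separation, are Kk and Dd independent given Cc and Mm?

Yes — Kk and Dd are d-separated given {Cc, Mm}.

5 paths connect Kk and Dd; each must be blocked for d-separation to hold:
Path 1: Kk → Pp ← Dd
  Pp is a collider here and neither Pp nor any of its descendants is conditioned on, so the collider stays closed — the path is blocked at Pp.
Path 2: Kk → Pp ← Ss → Dd
  Pp is a collider here and neither Pp nor any of its descendants is conditioned on, so the collider stays closed — the path is blocked at Pp.
Path 3: Kk → Pp ← Ss ← Ff ← Cc → Dd
  Pp is a collider here and neither Pp nor any of its descendants is conditioned on, so the collider stays closed — the path is blocked at Pp.
Path 4: Kk → Pp ← Ss ← Ff → Dd
  Pp is a collider here and neither Pp nor any of its descendants is conditioned on, so the collider stays closed — the path is blocked at Pp.
Path 5: Kk → Pp ← Ss ← Ff ← Mm → Dd
  Pp is a collider here and neither Pp nor any of its descendants is conditioned on, so the collider stays closed — the path is blocked at Pp.
Every path is blocked, so Kk and Dd are d-separated given {Cc, Mm}.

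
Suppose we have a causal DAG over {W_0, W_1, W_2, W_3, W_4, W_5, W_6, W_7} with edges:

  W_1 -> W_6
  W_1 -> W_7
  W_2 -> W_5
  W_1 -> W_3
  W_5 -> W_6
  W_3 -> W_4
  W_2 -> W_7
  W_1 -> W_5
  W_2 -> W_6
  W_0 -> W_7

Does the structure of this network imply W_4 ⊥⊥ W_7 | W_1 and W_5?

Yes

There are 5 undirected paths between W_4 and W_7; checking each against the conditioning set {W_1, W_5}:
Path 1: W_4 ← W_3 ← W_1 → W_5 → W_6 ← W_2 → W_7
  W_1 is a fork here and W_1 is conditioned on, so the path is blocked at W_1.
Path 2: W_4 ← W_3 ← W_1 → W_5 ← W_2 → W_7
  W_1 is a fork here and W_1 is conditioned on, so the path is blocked at W_1.
Path 3: W_4 ← W_3 ← W_1 → W_7
  W_1 is a fork here and W_1 is conditioned on, so the path is blocked at W_1.
Path 4: W_4 ← W_3 ← W_1 → W_6 ← W_5 ← W_2 → W_7
  W_1 is a fork here and W_1 is conditioned on, so the path is blocked at W_1.
Path 5: W_4 ← W_3 ← W_1 → W_6 ← W_2 → W_7
  W_1 is a fork here and W_1 is conditioned on, so the path is blocked at W_1.
All paths are blocked; W_4 ⊥ W_7 | {W_1, W_5} holds.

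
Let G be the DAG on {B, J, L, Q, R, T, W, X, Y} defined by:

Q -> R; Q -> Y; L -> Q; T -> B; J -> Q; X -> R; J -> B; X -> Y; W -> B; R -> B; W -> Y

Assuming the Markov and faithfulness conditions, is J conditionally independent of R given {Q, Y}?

Yes

There are 6 undirected paths between J and R; checking each against the conditioning set {Q, Y}:
Path 1: J → Q → Y ← X → R
  Q is a chain here and Q is conditioned on, so the path is blocked at Q.
Path 2: J → Q → Y ← W → B ← R
  Q is a chain here and Q is conditioned on, so the path is blocked at Q.
Path 3: J → Q → R
  Q is a chain here and Q is conditioned on, so the path is blocked at Q.
Path 4: J → B ← W → Y ← X → R
  B is a collider here and neither B nor any of its descendants is conditioned on, so the collider stays closed — the path is blocked at B.
Path 5: J → B ← W → Y ← Q → R
  B is a collider here and neither B nor any of its descendants is conditioned on, so the collider stays closed — the path is blocked at B.
Path 6: J → B ← R
  B is a collider here and neither B nor any of its descendants is conditioned on, so the collider stays closed — the path is blocked at B.
Since every path is blocked, d-separation holds.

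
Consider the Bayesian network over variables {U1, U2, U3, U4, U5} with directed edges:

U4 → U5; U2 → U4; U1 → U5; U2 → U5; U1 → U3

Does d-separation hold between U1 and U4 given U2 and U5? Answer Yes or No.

No

Enumerating the 2 paths from U1 to U4 and testing each for blocking by {U2, U5}:
Path 1: U1 → U5 ← U4
  U5 is a collider and U5 is conditioned on, which opens it — no node blocks this path, so it is active.
Path 2: U1 → U5 ← U2 → U4
  U2 is a fork here and U2 is conditioned on, so the path is blocked at U2.
Since the path U1 → U5 ← U4 is active, U1 and U4 are not d-separated given {U2, U5}.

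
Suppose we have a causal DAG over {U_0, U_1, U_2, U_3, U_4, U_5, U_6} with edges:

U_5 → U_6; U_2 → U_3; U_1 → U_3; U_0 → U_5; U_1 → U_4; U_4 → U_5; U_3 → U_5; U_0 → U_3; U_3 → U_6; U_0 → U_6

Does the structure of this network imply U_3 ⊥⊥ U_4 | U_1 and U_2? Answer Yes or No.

Yes

There are 6 undirected paths between U_3 and U_4; checking each against the conditioning set {U_1, U_2}:
Path 1: U_3 → U_5 ← U_4
  U_5 is a collider here and neither U_5 nor any of its descendants is conditioned on, so the collider stays closed — the path is blocked at U_5.
Path 2: U_3 ← U_1 → U_4
  U_1 is a fork here and U_1 is conditioned on, so the path is blocked at U_1.
Path 3: U_3 ← U_0 → U_5 ← U_4
  U_5 is a collider here and neither U_5 nor any of its descendants is conditioned on, so the collider stays closed — the path is blocked at U_5.
Path 4: U_3 ← U_0 → U_6 ← U_5 ← U_4
  U_6 is a collider here and neither U_6 nor any of its descendants is conditioned on, so the collider stays closed — the path is blocked at U_6.
Path 5: U_3 → U_6 ← U_5 ← U_4
  U_6 is a collider here and neither U_6 nor any of its descendants is conditioned on, so the collider stays closed — the path is blocked at U_6.
Path 6: U_3 → U_6 ← U_0 → U_5 ← U_4
  U_6 is a collider here and neither U_6 nor any of its descendants is conditioned on, so the collider stays closed — the path is blocked at U_6.
Since every path is blocked, d-separation holds.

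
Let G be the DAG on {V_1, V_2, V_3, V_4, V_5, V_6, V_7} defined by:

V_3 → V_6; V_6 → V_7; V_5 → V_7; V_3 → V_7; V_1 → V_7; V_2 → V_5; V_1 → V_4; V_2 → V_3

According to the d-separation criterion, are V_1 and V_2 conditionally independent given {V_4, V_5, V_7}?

No — V_1 and V_2 are not d-separated given {V_4, V_5, V_7}.

We examine all 3 paths between V_1 and V_2:
  1. V_1 → V_7 ← V_5 ← V_2 — V_7:collider[open]; V_5:chain[blocks] ⇒ blocked
  2. V_1 → V_7 ← V_6 ← V_3 ← V_2 — V_7:collider[open]; V_6:chain[open]; V_3:chain[open] ⇒ active
  3. V_1 → V_7 ← V_3 ← V_2 — V_7:collider[open]; V_3:chain[open] ⇒ active
At least one path is unblocked, so d-separation fails.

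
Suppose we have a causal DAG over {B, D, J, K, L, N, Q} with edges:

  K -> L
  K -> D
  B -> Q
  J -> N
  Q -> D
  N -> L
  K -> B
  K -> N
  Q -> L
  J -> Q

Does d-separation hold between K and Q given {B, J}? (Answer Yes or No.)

We examine all 6 paths between K and Q:
Path 1: K → N ← J → Q
  N is a collider here and neither N nor any of its descendants is conditioned on, so the collider stays closed — the path is blocked at N.
Path 2: K → N → L ← Q
  L is a collider here and neither L nor any of its descendants is conditioned on, so the collider stays closed — the path is blocked at L.
Path 3: K → D ← Q
  D is a collider here and neither D nor any of its descendants is conditioned on, so the collider stays closed — the path is blocked at D.
Path 4: K → L ← N ← J → Q
  L is a collider here and neither L nor any of its descendants is conditioned on, so the collider stays closed — the path is blocked at L.
Path 5: K → L ← Q
  L is a collider here and neither L nor any of its descendants is conditioned on, so the collider stays closed — the path is blocked at L.
Path 6: K → B → Q
  B is a chain here and B is conditioned on, so the path is blocked at B.
Since every path is blocked, d-separation holds.

Yes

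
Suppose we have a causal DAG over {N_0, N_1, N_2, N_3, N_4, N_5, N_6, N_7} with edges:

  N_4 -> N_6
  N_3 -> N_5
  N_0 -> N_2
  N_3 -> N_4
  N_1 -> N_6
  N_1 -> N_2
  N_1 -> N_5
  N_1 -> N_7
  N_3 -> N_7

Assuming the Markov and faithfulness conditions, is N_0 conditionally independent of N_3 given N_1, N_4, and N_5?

Enumerating the 3 paths from N_0 to N_3 and testing each for blocking by {N_1, N_4, N_5}:
Path 1: N_0 → N_2 ← N_1 → N_6 ← N_4 ← N_3
  N_2 is a collider here and neither N_2 nor any of its descendants is conditioned on, so the collider stays closed — the path is blocked at N_2.
Path 2: N_0 → N_2 ← N_1 → N_7 ← N_3
  N_2 is a collider here and neither N_2 nor any of its descendants is conditioned on, so the collider stays closed — the path is blocked at N_2.
Path 3: N_0 → N_2 ← N_1 → N_5 ← N_3
  N_2 is a collider here and neither N_2 nor any of its descendants is conditioned on, so the collider stays closed — the path is blocked at N_2.
Since every path is blocked, d-separation holds.

Yes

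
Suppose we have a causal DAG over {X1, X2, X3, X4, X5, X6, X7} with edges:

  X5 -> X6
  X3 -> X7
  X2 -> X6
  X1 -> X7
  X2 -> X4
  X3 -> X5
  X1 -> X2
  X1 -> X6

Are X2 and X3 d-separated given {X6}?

Enumerating the 4 paths from X2 to X3 and testing each for blocking by {X6}:
Path 1: X2 ← X1 → X7 ← X3
  X7 is a collider here and neither X7 nor any of its descendants is conditioned on, so the collider stays closed — the path is blocked at X7.
Path 2: X2 ← X1 → X6 ← X5 ← X3
  X1 is a fork and X1 is not conditioned on; X6 is a collider and X6 is conditioned on, which opens it; X5 is a chain and X5 is not conditioned on — no node blocks this path, so it is active.
Path 3: X2 → X6 ← X1 → X7 ← X3
  X7 is a collider here and neither X7 nor any of its descendants is conditioned on, so the collider stays closed — the path is blocked at X7.
Path 4: X2 → X6 ← X5 ← X3
  X6 is a collider and X6 is conditioned on, which opens it; X5 is a chain and X5 is not conditioned on — no node blocks this path, so it is active.
At least one path is unblocked, so d-separation fails.

No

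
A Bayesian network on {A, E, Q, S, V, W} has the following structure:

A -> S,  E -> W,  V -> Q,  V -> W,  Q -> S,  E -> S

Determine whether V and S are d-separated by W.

Enumerating the 2 paths from V to S and testing each for blocking by {W}:
Path 1: V → Q → S
  Q is a chain and Q is not conditioned on — no node blocks this path, so it is active.
Path 2: V → W ← E → S
  W is a collider and W is conditioned on, which opens it; E is a fork and E is not conditioned on — no node blocks this path, so it is active.
At least one path is unblocked, so d-separation fails.

No — V and S are not d-separated given {W}.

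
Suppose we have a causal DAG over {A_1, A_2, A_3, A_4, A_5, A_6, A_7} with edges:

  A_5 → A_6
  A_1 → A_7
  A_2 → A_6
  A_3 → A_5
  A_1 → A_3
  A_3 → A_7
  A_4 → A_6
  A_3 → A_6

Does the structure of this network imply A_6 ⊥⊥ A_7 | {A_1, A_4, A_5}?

No

Enumerating the 4 paths from A_6 to A_7 and testing each for blocking by {A_1, A_4, A_5}:
Path 1: A_6 ← A_5 ← A_3 → A_7
  A_5 is a chain here and A_5 is conditioned on, so the path is blocked at A_5.
Path 2: A_6 ← A_5 ← A_3 ← A_1 → A_7
  A_5 is a chain here and A_5 is conditioned on, so the path is blocked at A_5.
Path 3: A_6 ← A_3 → A_7
  A_3 is a fork and A_3 is not conditioned on — no node blocks this path, so it is active.
Path 4: A_6 ← A_3 ← A_1 → A_7
  A_1 is a fork here and A_1 is conditioned on, so the path is blocked at A_1.
Since the path A_6 ← A_3 → A_7 is active, A_6 and A_7 are not d-separated given {A_1, A_4, A_5}.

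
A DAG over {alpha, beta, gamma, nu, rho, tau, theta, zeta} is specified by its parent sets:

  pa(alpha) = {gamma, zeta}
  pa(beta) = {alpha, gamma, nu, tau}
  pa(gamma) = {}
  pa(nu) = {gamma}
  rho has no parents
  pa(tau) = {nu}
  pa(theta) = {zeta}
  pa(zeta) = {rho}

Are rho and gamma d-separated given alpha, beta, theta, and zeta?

We examine all 4 paths between rho and gamma:
Path 1: rho → zeta → alpha → beta ← tau ← nu ← gamma
  zeta is a chain here and zeta is conditioned on, so the path is blocked at zeta.
Path 2: rho → zeta → alpha → beta ← nu ← gamma
  zeta is a chain here and zeta is conditioned on, so the path is blocked at zeta.
Path 3: rho → zeta → alpha → beta ← gamma
  zeta is a chain here and zeta is conditioned on, so the path is blocked at zeta.
Path 4: rho → zeta → alpha ← gamma
  zeta is a chain here and zeta is conditioned on, so the path is blocked at zeta.
All paths are blocked; rho ⊥ gamma | {alpha, beta, theta, zeta} holds.

Yes — rho and gamma are d-separated given {alpha, beta, theta, zeta}.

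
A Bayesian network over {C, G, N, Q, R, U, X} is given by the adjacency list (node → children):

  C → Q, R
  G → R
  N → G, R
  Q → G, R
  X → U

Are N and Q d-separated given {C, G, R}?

No — N and Q are not d-separated given {C, G, R}.

There are 6 undirected paths between N and Q; checking each against the conditioning set {C, G, R}:
Path 1: N → G ← Q
  G is a collider and G is conditioned on, which opens it — no node blocks this path, so it is active.
Path 2: N → G → R ← Q
  G is a chain here and G is conditioned on, so the path is blocked at G.
Path 3: N → G → R ← C → Q
  G is a chain here and G is conditioned on, so the path is blocked at G.
Path 4: N → R ← Q
  R is a collider and R is conditioned on, which opens it — no node blocks this path, so it is active.
Path 5: N → R ← G ← Q
  G is a chain here and G is conditioned on, so the path is blocked at G.
Path 6: N → R ← C → Q
  C is a fork here and C is conditioned on, so the path is blocked at C.
Since the path N → G ← Q is active, N and Q are not d-separated given {C, G, R}.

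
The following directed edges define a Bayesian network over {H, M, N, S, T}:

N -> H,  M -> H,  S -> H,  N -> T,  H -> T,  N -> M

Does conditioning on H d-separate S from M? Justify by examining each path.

Enumerating the 3 paths from S to M and testing each for blocking by {H}:
Path 1: S → H ← M
  H is a collider and H is conditioned on, which opens it — no node blocks this path, so it is active.
Path 2: S → H → T ← N → M
  H is a chain here and H is conditioned on, so the path is blocked at H.
Path 3: S → H ← N → M
  H is a collider and H is conditioned on, which opens it; N is a fork and N is not conditioned on — no node blocks this path, so it is active.
At least one path is unblocked, so d-separation fails.

No — S and M are not d-separated given {H}.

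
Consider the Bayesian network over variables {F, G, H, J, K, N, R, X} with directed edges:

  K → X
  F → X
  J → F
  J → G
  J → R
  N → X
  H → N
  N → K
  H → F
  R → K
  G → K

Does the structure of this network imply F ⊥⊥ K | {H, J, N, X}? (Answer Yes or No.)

We examine all 6 paths between F and K:
  1. F → X ← K — X:collider[open] ⇒ active
  2. F → X ← N → K — X:collider[open]; N:fork[blocks] ⇒ blocked
  3. F ← J → R → K — J:fork[blocks]; R:chain[open] ⇒ blocked
  4. F ← J → G → K — J:fork[blocks]; G:chain[open] ⇒ blocked
  5. F ← H → N → X ← K — H:fork[blocks]; N:chain[blocks]; X:collider[open] ⇒ blocked
  6. F ← H → N → K — H:fork[blocks]; N:chain[blocks] ⇒ blocked
Because an active path exists, F and K are not d-separated.

No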